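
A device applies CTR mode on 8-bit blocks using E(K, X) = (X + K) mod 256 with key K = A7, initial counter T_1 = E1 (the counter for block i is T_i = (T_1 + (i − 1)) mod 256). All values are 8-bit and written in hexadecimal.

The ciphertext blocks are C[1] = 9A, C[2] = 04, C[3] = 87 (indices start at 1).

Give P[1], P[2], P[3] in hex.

P[1] = 12, P[2] = 8D, P[3] = 0D

CTR decryption: S_i = E(K, T_i) where T_i is the counter for block i; P_i = C_i ⊕ S_i.
P[1]: T = E1, S = E(K, T) = 88; 9A ⊕ 88 = 12.
P[2]: T = E2, S = E(K, T) = 89; 04 ⊕ 89 = 8D.
P[3]: T = E3, S = E(K, T) = 8A; 87 ⊕ 8A = 0D.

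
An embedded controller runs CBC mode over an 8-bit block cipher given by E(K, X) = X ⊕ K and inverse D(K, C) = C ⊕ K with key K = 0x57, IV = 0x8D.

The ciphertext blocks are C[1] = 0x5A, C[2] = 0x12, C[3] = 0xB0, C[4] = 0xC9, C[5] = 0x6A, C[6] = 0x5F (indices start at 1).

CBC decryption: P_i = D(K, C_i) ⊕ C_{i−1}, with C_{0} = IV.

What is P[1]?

P[1]: D(K, 0x5A) = 0x0D; 0x0D ⊕ 0x8D = 0x80.

P[1] = 0x80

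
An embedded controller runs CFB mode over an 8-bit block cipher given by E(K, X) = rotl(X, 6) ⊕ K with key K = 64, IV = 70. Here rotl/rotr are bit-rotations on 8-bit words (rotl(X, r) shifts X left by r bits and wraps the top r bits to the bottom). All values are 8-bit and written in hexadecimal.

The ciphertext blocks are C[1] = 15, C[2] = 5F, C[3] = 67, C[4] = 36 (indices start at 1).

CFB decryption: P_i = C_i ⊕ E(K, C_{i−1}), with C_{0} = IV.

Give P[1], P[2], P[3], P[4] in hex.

P[1]: E(K, 70) = 78; 15 ⊕ 78 = 6D.
P[2]: E(K, 15) = 21; 5F ⊕ 21 = 7E.
P[3]: E(K, 5F) = B3; 67 ⊕ B3 = D4.
P[4]: E(K, 67) = BD; 36 ⊕ BD = 8B.

P[1] = 6D, P[2] = 7E, P[3] = D4, P[4] = 8B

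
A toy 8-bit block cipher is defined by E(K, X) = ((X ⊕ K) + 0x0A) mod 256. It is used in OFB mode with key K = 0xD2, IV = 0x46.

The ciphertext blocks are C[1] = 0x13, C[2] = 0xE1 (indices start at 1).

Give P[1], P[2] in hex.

P[1] = 0x8D, P[2] = 0xB7

OFB decryption: S_i = E(K, S_{i−1}) with S_{0} = IV; P_i = C_i ⊕ S_i.
P[1]: S = E(K, 0x46) = 0x9E; 0x13 ⊕ 0x9E = 0x8D.
P[2]: S = E(K, 0x9E) = 0x56; 0xE1 ⊕ 0x56 = 0xB7.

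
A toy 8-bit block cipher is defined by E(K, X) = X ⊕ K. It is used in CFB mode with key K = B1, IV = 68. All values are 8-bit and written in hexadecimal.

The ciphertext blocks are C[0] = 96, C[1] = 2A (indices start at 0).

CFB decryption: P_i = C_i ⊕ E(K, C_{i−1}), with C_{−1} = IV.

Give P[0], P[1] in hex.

P[0]: E(K, 68) = D9; 96 ⊕ D9 = 4F.
P[1]: E(K, 96) = 27; 2A ⊕ 27 = 0D.

P[0] = 4F, P[1] = 0D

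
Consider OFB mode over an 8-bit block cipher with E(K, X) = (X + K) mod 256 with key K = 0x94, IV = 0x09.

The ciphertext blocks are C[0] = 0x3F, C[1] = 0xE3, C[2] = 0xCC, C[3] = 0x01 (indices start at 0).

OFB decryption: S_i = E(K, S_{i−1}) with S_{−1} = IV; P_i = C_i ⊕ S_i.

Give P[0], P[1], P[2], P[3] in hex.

P[0]: S = E(K, 0x09) = 0x9D; 0x3F ⊕ 0x9D = 0xA2.
P[1]: S = E(K, 0x9D) = 0x31; 0xE3 ⊕ 0x31 = 0xD2.
P[2]: S = E(K, 0x31) = 0xC5; 0xCC ⊕ 0xC5 = 0x09.
P[3]: S = E(K, 0xC5) = 0x59; 0x01 ⊕ 0x59 = 0x58.

P[0] = 0xA2, P[1] = 0xD2, P[2] = 0x09, P[3] = 0x58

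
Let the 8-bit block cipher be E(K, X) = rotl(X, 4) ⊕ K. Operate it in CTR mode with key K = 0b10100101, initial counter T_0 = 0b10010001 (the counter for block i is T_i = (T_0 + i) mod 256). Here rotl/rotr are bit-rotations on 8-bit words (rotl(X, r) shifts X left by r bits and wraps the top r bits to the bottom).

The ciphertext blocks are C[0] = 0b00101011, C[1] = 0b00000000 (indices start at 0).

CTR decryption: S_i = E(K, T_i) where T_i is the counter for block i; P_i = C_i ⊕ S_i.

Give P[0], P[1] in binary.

P[0] = 0b10010111, P[1] = 0b10001100

P[0]: T = 0b10010001, S = E(K, T) = 0b10111100; 0b00101011 ⊕ 0b10111100 = 0b10010111.
P[1]: T = 0b10010010, S = E(K, T) = 0b10001100; 0b00000000 ⊕ 0b10001100 = 0b10001100.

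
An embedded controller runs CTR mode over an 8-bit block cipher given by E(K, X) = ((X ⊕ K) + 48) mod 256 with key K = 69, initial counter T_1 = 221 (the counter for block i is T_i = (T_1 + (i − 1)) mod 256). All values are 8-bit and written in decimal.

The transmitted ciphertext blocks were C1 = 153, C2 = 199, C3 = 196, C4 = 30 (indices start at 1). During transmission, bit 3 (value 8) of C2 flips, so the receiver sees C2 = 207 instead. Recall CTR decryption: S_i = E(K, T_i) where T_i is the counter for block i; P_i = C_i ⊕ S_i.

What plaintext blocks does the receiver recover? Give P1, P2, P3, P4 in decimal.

P1 = 81, P2 = 4, P3 = 14, P4 = 203

Only C2 changed, to 207. In CTR, a change in C_i flips the same bit in P_i only; the keystream is unaffected. Decrypting the received ciphertext:
P1: T = 221, S = E(K, T) = 200; 153 ⊕ 200 = 81.
P2: T = 222, S = E(K, T) = 203; 207 ⊕ 203 = 4.
P3: T = 223, S = E(K, T) = 202; 196 ⊕ 202 = 14.
P4: T = 224, S = E(K, T) = 213; 30 ⊕ 213 = 203.
Blocks that differ from the original plaintext: P2.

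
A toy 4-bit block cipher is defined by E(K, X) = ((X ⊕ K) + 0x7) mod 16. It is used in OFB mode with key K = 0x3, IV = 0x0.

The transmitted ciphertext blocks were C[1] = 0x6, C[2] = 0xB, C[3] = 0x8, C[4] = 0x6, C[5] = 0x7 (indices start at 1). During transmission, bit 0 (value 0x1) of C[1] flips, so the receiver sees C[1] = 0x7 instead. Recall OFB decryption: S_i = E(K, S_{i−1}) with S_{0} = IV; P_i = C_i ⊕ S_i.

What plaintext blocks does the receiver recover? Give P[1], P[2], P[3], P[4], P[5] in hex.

P[1] = 0xD, P[2] = 0xB, P[3] = 0x2, P[4] = 0x6, P[5] = 0xD

Only C[1] changed, to 0x7. In OFB, a change in C_i flips the same bit in P_i only; the keystream is unaffected. Decrypting the received ciphertext:
P[1]: S = E(K, 0x0) = 0xA; 0x7 ⊕ 0xA = 0xD.
P[2]: S = E(K, 0xA) = 0x0; 0xB ⊕ 0x0 = 0xB.
P[3]: S = E(K, 0x0) = 0xA; 0x8 ⊕ 0xA = 0x2.
P[4]: S = E(K, 0xA) = 0x0; 0x6 ⊕ 0x0 = 0x6.
P[5]: S = E(K, 0x0) = 0xA; 0x7 ⊕ 0xA = 0xD.
Blocks that differ from the original plaintext: P[1].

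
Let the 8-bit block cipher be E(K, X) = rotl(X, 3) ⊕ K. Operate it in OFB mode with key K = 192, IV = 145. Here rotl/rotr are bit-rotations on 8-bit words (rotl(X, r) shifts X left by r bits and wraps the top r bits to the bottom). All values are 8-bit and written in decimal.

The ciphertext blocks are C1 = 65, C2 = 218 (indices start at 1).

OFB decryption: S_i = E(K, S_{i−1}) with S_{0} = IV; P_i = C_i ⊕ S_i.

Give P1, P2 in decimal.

P1: S = E(K, 145) = 76; 65 ⊕ 76 = 13.
P2: S = E(K, 76) = 162; 218 ⊕ 162 = 120.

P1 = 13, P2 = 120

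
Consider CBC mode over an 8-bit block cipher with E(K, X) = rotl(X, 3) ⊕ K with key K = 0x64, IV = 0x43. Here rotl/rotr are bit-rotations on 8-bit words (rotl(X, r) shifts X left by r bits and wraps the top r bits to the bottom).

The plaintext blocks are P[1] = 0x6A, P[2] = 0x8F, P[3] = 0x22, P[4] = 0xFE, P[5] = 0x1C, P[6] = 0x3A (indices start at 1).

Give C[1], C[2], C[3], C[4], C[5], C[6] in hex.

CBC encryption: C_i = E(K, P_i ⊕ C_{i−1}), with C_{0} = IV.
C[1]: P[1] ⊕ 0x43 = 0x29; E(K, 0x29) = 0x2D.
C[2]: P[2] ⊕ 0x2D = 0xA2; E(K, 0xA2) = 0x71.
C[3]: P[3] ⊕ 0x71 = 0x53; E(K, 0x53) = 0xFE.
C[4]: P[4] ⊕ 0xFE = 0x00; E(K, 0x00) = 0x64.
C[5]: P[5] ⊕ 0x64 = 0x78; E(K, 0x78) = 0xA7.
C[6]: P[6] ⊕ 0xA7 = 0x9D; E(K, 0x9D) = 0x88.

C[1] = 0x2D, C[2] = 0x71, C[3] = 0xFE, C[4] = 0x64, C[5] = 0xA7, C[6] = 0x88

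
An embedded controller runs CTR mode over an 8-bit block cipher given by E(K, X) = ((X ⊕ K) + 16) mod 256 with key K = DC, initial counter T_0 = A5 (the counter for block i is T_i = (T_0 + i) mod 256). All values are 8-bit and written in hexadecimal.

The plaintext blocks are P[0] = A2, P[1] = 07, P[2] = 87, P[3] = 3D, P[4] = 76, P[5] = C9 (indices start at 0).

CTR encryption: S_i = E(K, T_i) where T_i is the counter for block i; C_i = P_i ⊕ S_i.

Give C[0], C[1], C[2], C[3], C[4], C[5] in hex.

C[0]: T = A5, S = E(K, T) = 8F; A2 ⊕ 8F = 2D.
C[1]: T = A6, S = E(K, T) = 90; 07 ⊕ 90 = 97.
C[2]: T = A7, S = E(K, T) = 91; 87 ⊕ 91 = 16.
C[3]: T = A8, S = E(K, T) = 8A; 3D ⊕ 8A = B7.
C[4]: T = A9, S = E(K, T) = 8B; 76 ⊕ 8B = FD.
C[5]: T = AA, S = E(K, T) = 8C; C9 ⊕ 8C = 45.

C[0] = 2D, C[1] = 97, C[2] = 16, C[3] = B7, C[4] = FD, C[5] = 45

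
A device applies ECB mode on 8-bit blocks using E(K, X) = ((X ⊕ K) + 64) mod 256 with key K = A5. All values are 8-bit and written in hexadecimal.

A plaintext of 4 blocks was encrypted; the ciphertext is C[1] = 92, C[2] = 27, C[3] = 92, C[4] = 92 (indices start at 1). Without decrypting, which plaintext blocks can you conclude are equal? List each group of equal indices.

P[1] = P[3] = P[4]

ECB encrypts each block independently with the same key, so equal ciphertext blocks imply equal plaintext blocks.
C[1] = C[3] = C[4] = 92, so P[1] = P[3] = P[4].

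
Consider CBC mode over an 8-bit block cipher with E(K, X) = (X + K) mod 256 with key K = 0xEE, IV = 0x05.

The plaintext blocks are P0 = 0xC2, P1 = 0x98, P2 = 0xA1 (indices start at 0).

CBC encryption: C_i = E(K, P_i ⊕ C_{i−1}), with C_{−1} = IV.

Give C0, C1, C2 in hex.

C0 = 0xB5, C1 = 0x1B, C2 = 0xA8

C0: P0 ⊕ 0x05 = 0xC7; E(K, 0xC7) = 0xB5.
C1: P1 ⊕ 0xB5 = 0x2D; E(K, 0x2D) = 0x1B.
C2: P2 ⊕ 0x1B = 0xBA; E(K, 0xBA) = 0xA8.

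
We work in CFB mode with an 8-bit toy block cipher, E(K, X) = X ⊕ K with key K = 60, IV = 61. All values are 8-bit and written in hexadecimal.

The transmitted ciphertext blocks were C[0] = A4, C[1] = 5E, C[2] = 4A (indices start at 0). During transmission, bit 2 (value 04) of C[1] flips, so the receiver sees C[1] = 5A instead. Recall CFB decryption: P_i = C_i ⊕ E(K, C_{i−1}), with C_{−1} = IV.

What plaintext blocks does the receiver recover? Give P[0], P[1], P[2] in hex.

P[0] = A5, P[1] = 9E, P[2] = 70

Only C[1] changed, to 5A. In CFB, a change in C_i flips the same bit in P_i and garbles P_{i+1}. Decrypting the received ciphertext:
P[0]: E(K, 61) = 01; A4 ⊕ 01 = A5.
P[1]: E(K, A4) = C4; 5A ⊕ C4 = 9E.
P[2]: E(K, 5A) = 3A; 4A ⊕ 3A = 70.
Blocks that differ from the original plaintext: P[1], P[2].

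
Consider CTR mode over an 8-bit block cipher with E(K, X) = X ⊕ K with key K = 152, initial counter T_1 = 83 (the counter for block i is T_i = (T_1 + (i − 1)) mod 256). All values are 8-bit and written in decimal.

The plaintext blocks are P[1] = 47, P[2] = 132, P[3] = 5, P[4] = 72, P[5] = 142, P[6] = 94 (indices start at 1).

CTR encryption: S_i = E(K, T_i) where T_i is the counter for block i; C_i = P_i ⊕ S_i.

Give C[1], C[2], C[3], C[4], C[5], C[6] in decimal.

C[1]: T = 83, S = E(K, T) = 203; 47 ⊕ 203 = 228.
C[2]: T = 84, S = E(K, T) = 204; 132 ⊕ 204 = 72.
C[3]: T = 85, S = E(K, T) = 205; 5 ⊕ 205 = 200.
C[4]: T = 86, S = E(K, T) = 206; 72 ⊕ 206 = 134.
C[5]: T = 87, S = E(K, T) = 207; 142 ⊕ 207 = 65.
C[6]: T = 88, S = E(K, T) = 192; 94 ⊕ 192 = 158.

C[1] = 228, C[2] = 72, C[3] = 200, C[4] = 134, C[5] = 65, C[6] = 158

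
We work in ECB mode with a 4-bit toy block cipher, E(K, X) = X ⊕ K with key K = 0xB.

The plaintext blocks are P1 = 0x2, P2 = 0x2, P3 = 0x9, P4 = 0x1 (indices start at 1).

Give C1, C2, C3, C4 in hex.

C1 = 0x9, C2 = 0x9, C3 = 0x2, C4 = 0xA

ECB encryption: C_i = E(K, P_i).
C1: E(K, 0x2) = 0x9.
C2: E(K, 0x2) = 0x9.
C3: E(K, 0x9) = 0x2.
C4: E(K, 0x1) = 0xA.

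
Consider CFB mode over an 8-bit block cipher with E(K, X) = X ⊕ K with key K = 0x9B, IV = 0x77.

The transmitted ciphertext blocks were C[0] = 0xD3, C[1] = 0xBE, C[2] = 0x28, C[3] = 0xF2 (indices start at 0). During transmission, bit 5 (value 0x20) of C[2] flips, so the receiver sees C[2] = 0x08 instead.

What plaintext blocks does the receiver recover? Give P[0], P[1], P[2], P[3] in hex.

P[0] = 0x3F, P[1] = 0xF6, P[2] = 0x2D, P[3] = 0x61

CFB decryption: P_i = C_i ⊕ E(K, C_{i−1}), with C_{−1} = IV.
Only C[2] changed, to 0x08. In CFB, a change in C_i flips the same bit in P_i and garbles P_{i+1}. Decrypting the received ciphertext:
P[0]: E(K, 0x77) = 0xEC; 0xD3 ⊕ 0xEC = 0x3F.
P[1]: E(K, 0xD3) = 0x48; 0xBE ⊕ 0x48 = 0xF6.
P[2]: E(K, 0xBE) = 0x25; 0x08 ⊕ 0x25 = 0x2D.
P[3]: E(K, 0x08) = 0x93; 0xF2 ⊕ 0x93 = 0x61.
Blocks that differ from the original plaintext: P[2], P[3].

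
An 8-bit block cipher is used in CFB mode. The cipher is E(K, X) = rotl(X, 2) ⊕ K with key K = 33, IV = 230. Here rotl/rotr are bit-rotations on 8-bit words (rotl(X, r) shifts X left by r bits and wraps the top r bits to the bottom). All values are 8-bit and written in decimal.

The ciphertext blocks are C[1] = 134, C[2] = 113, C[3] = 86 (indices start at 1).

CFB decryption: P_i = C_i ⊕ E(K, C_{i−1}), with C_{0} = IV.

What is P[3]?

P[3]: E(K, 113) = 228; 86 ⊕ 228 = 178.

P[3] = 178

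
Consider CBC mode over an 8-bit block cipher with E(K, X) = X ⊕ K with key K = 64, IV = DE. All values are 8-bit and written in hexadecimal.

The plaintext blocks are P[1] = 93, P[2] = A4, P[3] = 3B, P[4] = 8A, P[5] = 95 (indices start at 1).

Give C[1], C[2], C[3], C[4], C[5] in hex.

C[1] = 29, C[2] = E9, C[3] = B6, C[4] = 58, C[5] = A9

CBC encryption: C_i = E(K, P_i ⊕ C_{i−1}), with C_{0} = IV.
C[1]: P[1] ⊕ DE = 4D; E(K, 4D) = 29.
C[2]: P[2] ⊕ 29 = 8D; E(K, 8D) = E9.
C[3]: P[3] ⊕ E9 = D2; E(K, D2) = B6.
C[4]: P[4] ⊕ B6 = 3C; E(K, 3C) = 58.
C[5]: P[5] ⊕ 58 = CD; E(K, CD) = A9.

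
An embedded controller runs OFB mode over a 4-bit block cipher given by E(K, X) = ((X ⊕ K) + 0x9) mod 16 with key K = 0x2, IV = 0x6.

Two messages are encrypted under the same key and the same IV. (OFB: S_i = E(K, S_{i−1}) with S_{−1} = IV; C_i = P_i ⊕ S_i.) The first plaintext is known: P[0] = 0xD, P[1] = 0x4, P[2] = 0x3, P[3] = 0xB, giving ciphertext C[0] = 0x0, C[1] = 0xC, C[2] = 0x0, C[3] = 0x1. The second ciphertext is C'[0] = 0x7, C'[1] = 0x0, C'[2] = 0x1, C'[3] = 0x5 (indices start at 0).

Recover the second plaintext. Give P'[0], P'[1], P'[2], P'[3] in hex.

In OFB with a reused IV, both messages share the same keystream S_i, so C_i ⊕ C'_i = P_i ⊕ P'_i and thus P'_i = P_i ⊕ C_i ⊕ C'_i.
P'[0]: 0xD ⊕ 0x0 ⊕ 0x7 = 0xA.
P'[1]: 0x4 ⊕ 0xC ⊕ 0x0 = 0x8.
P'[2]: 0x3 ⊕ 0x0 ⊕ 0x1 = 0x2.
P'[3]: 0xB ⊕ 0x1 ⊕ 0x5 = 0xF.

P'[0] = 0xA, P'[1] = 0x8, P'[2] = 0x2, P'[3] = 0xF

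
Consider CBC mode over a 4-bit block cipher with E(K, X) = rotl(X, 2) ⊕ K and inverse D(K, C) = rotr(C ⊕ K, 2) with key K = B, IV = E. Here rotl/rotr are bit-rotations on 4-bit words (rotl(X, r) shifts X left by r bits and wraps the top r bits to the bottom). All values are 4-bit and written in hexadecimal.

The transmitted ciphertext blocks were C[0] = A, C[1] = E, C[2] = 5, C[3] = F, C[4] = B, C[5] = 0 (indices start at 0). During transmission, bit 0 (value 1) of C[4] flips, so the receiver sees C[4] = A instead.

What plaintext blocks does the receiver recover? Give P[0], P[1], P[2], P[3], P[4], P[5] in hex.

CBC decryption: P_i = D(K, C_i) ⊕ C_{i−1}, with C_{−1} = IV.
Only C[4] changed, to A. In CBC, a change in C_i garbles P_i and flips the same bit in P_{i+1}. Decrypting the received ciphertext:
P[0]: D(K, A) = 4; 4 ⊕ E = A.
P[1]: D(K, E) = 5; 5 ⊕ A = F.
P[2]: D(K, 5) = B; B ⊕ E = 5.
P[3]: D(K, F) = 1; 1 ⊕ 5 = 4.
P[4]: D(K, A) = 4; 4 ⊕ F = B.
P[5]: D(K, 0) = E; E ⊕ A = 4.
Blocks that differ from the original plaintext: P[4], P[5].

P[0] = A, P[1] = F, P[2] = 5, P[3] = 4, P[4] = B, P[5] = 4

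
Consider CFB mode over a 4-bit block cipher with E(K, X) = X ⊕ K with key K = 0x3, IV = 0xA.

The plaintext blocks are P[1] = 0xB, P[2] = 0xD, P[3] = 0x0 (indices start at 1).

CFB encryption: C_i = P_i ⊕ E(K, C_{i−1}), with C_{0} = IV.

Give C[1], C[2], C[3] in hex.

C[1] = 0x2, C[2] = 0xC, C[3] = 0xF

C[1]: E(K, 0xA) = 0x9; 0xB ⊕ 0x9 = 0x2.
C[2]: E(K, 0x2) = 0x1; 0xD ⊕ 0x1 = 0xC.
C[3]: E(K, 0xC) = 0xF; 0x0 ⊕ 0xF = 0xF.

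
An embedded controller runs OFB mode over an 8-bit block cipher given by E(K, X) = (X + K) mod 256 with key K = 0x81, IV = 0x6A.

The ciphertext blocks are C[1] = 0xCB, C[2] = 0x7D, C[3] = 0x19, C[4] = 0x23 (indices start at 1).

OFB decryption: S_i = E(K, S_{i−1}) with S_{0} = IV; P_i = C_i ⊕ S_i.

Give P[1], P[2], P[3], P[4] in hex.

P[1]: S = E(K, 0x6A) = 0xEB; 0xCB ⊕ 0xEB = 0x20.
P[2]: S = E(K, 0xEB) = 0x6C; 0x7D ⊕ 0x6C = 0x11.
P[3]: S = E(K, 0x6C) = 0xED; 0x19 ⊕ 0xED = 0xF4.
P[4]: S = E(K, 0xED) = 0x6E; 0x23 ⊕ 0x6E = 0x4D.

P[1] = 0x20, P[2] = 0x11, P[3] = 0xF4, P[4] = 0x4D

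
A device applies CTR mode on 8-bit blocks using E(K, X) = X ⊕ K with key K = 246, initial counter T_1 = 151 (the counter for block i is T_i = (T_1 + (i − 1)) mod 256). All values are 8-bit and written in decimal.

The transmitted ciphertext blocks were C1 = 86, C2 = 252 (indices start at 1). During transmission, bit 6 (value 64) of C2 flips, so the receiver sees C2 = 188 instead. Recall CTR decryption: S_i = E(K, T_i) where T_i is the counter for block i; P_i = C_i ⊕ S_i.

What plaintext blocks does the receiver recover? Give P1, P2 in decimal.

P1 = 55, P2 = 210

Only C2 changed, to 188. In CTR, a change in C_i flips the same bit in P_i only; the keystream is unaffected. Decrypting the received ciphertext:
P1: T = 151, S = E(K, T) = 97; 86 ⊕ 97 = 55.
P2: T = 152, S = E(K, T) = 110; 188 ⊕ 110 = 210.
Blocks that differ from the original plaintext: P2.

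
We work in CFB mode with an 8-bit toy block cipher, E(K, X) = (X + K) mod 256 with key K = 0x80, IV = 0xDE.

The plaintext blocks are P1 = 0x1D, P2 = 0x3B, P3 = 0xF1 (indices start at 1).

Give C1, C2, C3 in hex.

CFB encryption: C_i = P_i ⊕ E(K, C_{i−1}), with C_{0} = IV.
C1: E(K, 0xDE) = 0x5E; 0x1D ⊕ 0x5E = 0x43.
C2: E(K, 0x43) = 0xC3; 0x3B ⊕ 0xC3 = 0xF8.
C3: E(K, 0xF8) = 0x78; 0xF1 ⊕ 0x78 = 0x89.

C1 = 0x43, C2 = 0xF8, C3 = 0x89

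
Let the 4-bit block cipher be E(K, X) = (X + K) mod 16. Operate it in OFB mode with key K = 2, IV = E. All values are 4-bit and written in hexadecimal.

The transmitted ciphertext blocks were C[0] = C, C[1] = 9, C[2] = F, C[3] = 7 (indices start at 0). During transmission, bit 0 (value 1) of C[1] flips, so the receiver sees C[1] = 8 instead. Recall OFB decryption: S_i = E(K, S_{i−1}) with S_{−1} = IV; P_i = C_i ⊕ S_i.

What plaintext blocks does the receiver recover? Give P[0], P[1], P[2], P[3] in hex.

Only C[1] changed, to 8. In OFB, a change in C_i flips the same bit in P_i only; the keystream is unaffected. Decrypting the received ciphertext:
P[0]: S = E(K, E) = 0; C ⊕ 0 = C.
P[1]: S = E(K, 0) = 2; 8 ⊕ 2 = A.
P[2]: S = E(K, 2) = 4; F ⊕ 4 = B.
P[3]: S = E(K, 4) = 6; 7 ⊕ 6 = 1.
Blocks that differ from the original plaintext: P[1].

P[0] = C, P[1] = A, P[2] = B, P[3] = 1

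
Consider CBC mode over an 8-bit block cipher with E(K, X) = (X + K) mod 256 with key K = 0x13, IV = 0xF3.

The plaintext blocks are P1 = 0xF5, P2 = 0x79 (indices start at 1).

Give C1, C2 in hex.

C1 = 0x19, C2 = 0x73

CBC encryption: C_i = E(K, P_i ⊕ C_{i−1}), with C_{0} = IV.
C1: P1 ⊕ 0xF3 = 0x06; E(K, 0x06) = 0x19.
C2: P2 ⊕ 0x19 = 0x60; E(K, 0x60) = 0x73.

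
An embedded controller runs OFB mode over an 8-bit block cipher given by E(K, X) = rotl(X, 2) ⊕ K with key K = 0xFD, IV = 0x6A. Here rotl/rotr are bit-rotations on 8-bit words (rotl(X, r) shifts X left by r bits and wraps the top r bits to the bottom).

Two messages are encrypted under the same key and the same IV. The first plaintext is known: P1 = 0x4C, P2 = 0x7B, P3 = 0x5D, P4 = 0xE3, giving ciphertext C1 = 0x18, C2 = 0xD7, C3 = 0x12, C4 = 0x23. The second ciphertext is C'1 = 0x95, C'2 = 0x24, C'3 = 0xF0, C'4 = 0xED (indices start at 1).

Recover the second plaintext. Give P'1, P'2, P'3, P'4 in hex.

P'1 = 0xC1, P'2 = 0x88, P'3 = 0xBF, P'4 = 0x2D

In OFB with a reused IV, both messages share the same keystream S_i, so C_i ⊕ C'_i = P_i ⊕ P'_i and thus P'_i = P_i ⊕ C_i ⊕ C'_i.
P'1: 0x4C ⊕ 0x18 ⊕ 0x95 = 0xC1.
P'2: 0x7B ⊕ 0xD7 ⊕ 0x24 = 0x88.
P'3: 0x5D ⊕ 0x12 ⊕ 0xF0 = 0xBF.
P'4: 0xE3 ⊕ 0x23 ⊕ 0xED = 0x2D.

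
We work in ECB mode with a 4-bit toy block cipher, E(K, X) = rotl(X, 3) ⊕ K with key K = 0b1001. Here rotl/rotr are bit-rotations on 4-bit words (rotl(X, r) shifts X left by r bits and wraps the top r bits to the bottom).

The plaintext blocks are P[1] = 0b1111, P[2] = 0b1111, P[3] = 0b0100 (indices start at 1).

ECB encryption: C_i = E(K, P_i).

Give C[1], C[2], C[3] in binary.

C[1]: E(K, 0b1111) = 0b0110.
C[2]: E(K, 0b1111) = 0b0110.
C[3]: E(K, 0b0100) = 0b1011.

C[1] = 0b0110, C[2] = 0b0110, C[3] = 0b1011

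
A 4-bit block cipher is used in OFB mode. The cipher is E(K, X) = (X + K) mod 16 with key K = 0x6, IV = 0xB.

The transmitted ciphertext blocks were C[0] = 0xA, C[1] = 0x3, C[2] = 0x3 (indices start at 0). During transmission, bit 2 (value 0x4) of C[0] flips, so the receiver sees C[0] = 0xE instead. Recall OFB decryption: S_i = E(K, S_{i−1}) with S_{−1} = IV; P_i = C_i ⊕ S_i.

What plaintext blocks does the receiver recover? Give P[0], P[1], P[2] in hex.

Only C[0] changed, to 0xE. In OFB, a change in C_i flips the same bit in P_i only; the keystream is unaffected. Decrypting the received ciphertext:
P[0]: S = E(K, 0xB) = 0x1; 0xE ⊕ 0x1 = 0xF.
P[1]: S = E(K, 0x1) = 0x7; 0x3 ⊕ 0x7 = 0x4.
P[2]: S = E(K, 0x7) = 0xD; 0x3 ⊕ 0xD = 0xE.
Blocks that differ from the original plaintext: P[0].

P[0] = 0xF, P[1] = 0x4, P[2] = 0xE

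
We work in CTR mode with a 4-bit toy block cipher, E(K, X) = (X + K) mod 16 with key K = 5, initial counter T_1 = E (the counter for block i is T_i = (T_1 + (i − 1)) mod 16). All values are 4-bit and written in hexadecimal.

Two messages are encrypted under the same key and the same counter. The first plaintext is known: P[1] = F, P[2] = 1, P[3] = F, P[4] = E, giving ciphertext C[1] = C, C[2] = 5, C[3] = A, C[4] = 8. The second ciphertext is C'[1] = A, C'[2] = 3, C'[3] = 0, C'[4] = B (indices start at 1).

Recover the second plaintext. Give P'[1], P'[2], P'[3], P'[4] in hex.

P'[1] = 9, P'[2] = 7, P'[3] = 5, P'[4] = D

In CTR with a reused counter, both messages share the same keystream S_i, so C_i ⊕ C'_i = P_i ⊕ P'_i and thus P'_i = P_i ⊕ C_i ⊕ C'_i.
P'[1]: F ⊕ C ⊕ A = 9.
P'[2]: 1 ⊕ 5 ⊕ 3 = 7.
P'[3]: F ⊕ A ⊕ 0 = 5.
P'[4]: E ⊕ 8 ⊕ B = D.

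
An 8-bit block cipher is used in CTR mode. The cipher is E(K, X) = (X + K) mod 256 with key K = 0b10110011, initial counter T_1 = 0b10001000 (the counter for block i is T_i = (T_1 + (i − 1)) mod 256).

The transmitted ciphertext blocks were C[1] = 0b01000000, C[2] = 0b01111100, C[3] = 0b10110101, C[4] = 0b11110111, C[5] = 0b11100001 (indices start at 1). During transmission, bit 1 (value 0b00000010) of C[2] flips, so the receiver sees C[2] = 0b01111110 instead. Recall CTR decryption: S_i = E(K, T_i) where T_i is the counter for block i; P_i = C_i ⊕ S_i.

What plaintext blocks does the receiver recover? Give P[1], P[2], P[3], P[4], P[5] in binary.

P[1] = 0b01111011, P[2] = 0b01000010, P[3] = 0b10001000, P[4] = 0b11001001, P[5] = 0b11011110

Only C[2] changed, to 0b01111110. In CTR, a change in C_i flips the same bit in P_i only; the keystream is unaffected. Decrypting the received ciphertext:
P[1]: T = 0b10001000, S = E(K, T) = 0b00111011; 0b01000000 ⊕ 0b00111011 = 0b01111011.
P[2]: T = 0b10001001, S = E(K, T) = 0b00111100; 0b01111110 ⊕ 0b00111100 = 0b01000010.
P[3]: T = 0b10001010, S = E(K, T) = 0b00111101; 0b10110101 ⊕ 0b00111101 = 0b10001000.
P[4]: T = 0b10001011, S = E(K, T) = 0b00111110; 0b11110111 ⊕ 0b00111110 = 0b11001001.
P[5]: T = 0b10001100, S = E(K, T) = 0b00111111; 0b11100001 ⊕ 0b00111111 = 0b11011110.
Blocks that differ from the original plaintext: P[2].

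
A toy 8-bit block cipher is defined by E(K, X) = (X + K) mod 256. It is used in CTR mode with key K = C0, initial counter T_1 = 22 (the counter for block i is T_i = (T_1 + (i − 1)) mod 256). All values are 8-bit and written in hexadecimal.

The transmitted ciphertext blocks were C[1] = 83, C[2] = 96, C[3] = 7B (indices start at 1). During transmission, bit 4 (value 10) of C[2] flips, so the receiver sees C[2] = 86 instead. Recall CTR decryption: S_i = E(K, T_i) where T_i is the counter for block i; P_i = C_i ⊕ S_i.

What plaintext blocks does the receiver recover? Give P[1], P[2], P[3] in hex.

Only C[2] changed, to 86. In CTR, a change in C_i flips the same bit in P_i only; the keystream is unaffected. Decrypting the received ciphertext:
P[1]: T = 22, S = E(K, T) = E2; 83 ⊕ E2 = 61.
P[2]: T = 23, S = E(K, T) = E3; 86 ⊕ E3 = 65.
P[3]: T = 24, S = E(K, T) = E4; 7B ⊕ E4 = 9F.
Blocks that differ from the original plaintext: P[2].

P[1] = 61, P[2] = 65, P[3] = 9F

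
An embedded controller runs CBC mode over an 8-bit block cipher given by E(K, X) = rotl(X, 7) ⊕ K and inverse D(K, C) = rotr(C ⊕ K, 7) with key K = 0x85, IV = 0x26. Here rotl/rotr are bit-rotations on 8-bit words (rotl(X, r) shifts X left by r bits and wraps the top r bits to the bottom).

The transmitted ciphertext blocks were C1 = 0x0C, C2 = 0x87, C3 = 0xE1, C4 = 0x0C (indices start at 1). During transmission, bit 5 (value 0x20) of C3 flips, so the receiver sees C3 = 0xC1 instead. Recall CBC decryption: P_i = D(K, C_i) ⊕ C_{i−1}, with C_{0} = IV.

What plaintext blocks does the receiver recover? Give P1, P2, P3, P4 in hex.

P1 = 0x35, P2 = 0x08, P3 = 0x0F, P4 = 0xD2

Only C3 changed, to 0xC1. In CBC, a change in C_i garbles P_i and flips the same bit in P_{i+1}. Decrypting the received ciphertext:
P1: D(K, 0x0C) = 0x13; 0x13 ⊕ 0x26 = 0x35.
P2: D(K, 0x87) = 0x04; 0x04 ⊕ 0x0C = 0x08.
P3: D(K, 0xC1) = 0x88; 0x88 ⊕ 0x87 = 0x0F.
P4: D(K, 0x0C) = 0x13; 0x13 ⊕ 0xC1 = 0xD2.
Blocks that differ from the original plaintext: P3, P4.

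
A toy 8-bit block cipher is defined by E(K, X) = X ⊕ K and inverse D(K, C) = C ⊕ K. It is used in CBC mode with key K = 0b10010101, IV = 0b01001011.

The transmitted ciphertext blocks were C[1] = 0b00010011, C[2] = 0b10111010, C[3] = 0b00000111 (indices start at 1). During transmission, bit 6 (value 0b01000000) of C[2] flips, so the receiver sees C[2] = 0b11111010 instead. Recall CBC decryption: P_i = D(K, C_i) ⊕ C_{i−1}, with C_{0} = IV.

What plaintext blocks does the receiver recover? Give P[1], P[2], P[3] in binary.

Only C[2] changed, to 0b11111010. In CBC, a change in C_i garbles P_i and flips the same bit in P_{i+1}. Decrypting the received ciphertext:
P[1]: D(K, 0b00010011) = 0b10000110; 0b10000110 ⊕ 0b01001011 = 0b11001101.
P[2]: D(K, 0b11111010) = 0b01101111; 0b01101111 ⊕ 0b00010011 = 0b01111100.
P[3]: D(K, 0b00000111) = 0b10010010; 0b10010010 ⊕ 0b11111010 = 0b01101000.
Blocks that differ from the original plaintext: P[2], P[3].

P[1] = 0b11001101, P[2] = 0b01111100, P[3] = 0b01101000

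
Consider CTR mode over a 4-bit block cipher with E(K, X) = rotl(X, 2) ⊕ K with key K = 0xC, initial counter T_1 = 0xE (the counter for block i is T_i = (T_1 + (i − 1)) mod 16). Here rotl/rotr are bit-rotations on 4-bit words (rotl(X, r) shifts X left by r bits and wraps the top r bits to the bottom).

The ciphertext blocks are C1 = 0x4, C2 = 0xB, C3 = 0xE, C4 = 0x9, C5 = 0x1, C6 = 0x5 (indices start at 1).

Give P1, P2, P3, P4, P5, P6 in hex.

CTR decryption: S_i = E(K, T_i) where T_i is the counter for block i; P_i = C_i ⊕ S_i.
P1: T = 0xE, S = E(K, T) = 0x7; 0x4 ⊕ 0x7 = 0x3.
P2: T = 0xF, S = E(K, T) = 0x3; 0xB ⊕ 0x3 = 0x8.
P3: T = 0x0, S = E(K, T) = 0xC; 0xE ⊕ 0xC = 0x2.
P4: T = 0x1, S = E(K, T) = 0x8; 0x9 ⊕ 0x8 = 0x1.
P5: T = 0x2, S = E(K, T) = 0x4; 0x1 ⊕ 0x4 = 0x5.
P6: T = 0x3, S = E(K, T) = 0x0; 0x5 ⊕ 0x0 = 0x5.

P1 = 0x3, P2 = 0x8, P3 = 0x2, P4 = 0x1, P5 = 0x5, P6 = 0x5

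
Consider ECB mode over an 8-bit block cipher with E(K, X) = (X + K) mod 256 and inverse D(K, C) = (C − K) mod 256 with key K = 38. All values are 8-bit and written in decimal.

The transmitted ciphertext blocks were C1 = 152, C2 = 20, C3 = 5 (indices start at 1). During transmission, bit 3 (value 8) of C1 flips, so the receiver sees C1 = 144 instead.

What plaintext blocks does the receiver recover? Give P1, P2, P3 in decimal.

ECB decryption: P_i = D(K, C_i).
Only C1 changed, to 144. In ECB, a change in C_i affects only P_i. Decrypting the received ciphertext:
P1: D(K, 144) = 106.
P2: D(K, 20) = 238.
P3: D(K, 5) = 223.
Blocks that differ from the original plaintext: P1.

P1 = 106, P2 = 238, P3 = 223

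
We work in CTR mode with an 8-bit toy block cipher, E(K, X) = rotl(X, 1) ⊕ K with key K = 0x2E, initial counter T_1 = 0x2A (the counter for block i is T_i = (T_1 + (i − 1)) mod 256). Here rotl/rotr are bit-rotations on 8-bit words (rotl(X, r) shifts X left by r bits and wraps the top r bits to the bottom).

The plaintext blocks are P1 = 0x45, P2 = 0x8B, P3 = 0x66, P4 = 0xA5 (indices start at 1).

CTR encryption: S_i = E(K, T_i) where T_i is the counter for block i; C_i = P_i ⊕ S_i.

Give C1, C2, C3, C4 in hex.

C1 = 0x3F, C2 = 0xF3, C3 = 0x10, C4 = 0xD1

C1: T = 0x2A, S = E(K, T) = 0x7A; 0x45 ⊕ 0x7A = 0x3F.
C2: T = 0x2B, S = E(K, T) = 0x78; 0x8B ⊕ 0x78 = 0xF3.
C3: T = 0x2C, S = E(K, T) = 0x76; 0x66 ⊕ 0x76 = 0x10.
C4: T = 0x2D, S = E(K, T) = 0x74; 0xA5 ⊕ 0x74 = 0xD1.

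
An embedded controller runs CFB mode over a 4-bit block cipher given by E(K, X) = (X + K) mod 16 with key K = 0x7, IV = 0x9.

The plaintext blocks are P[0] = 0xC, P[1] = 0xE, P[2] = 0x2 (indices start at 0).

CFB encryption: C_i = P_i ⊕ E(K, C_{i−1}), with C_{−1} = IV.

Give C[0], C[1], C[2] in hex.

C[0] = 0xC, C[1] = 0xD, C[2] = 0x6

C[0]: E(K, 0x9) = 0x0; 0xC ⊕ 0x0 = 0xC.
C[1]: E(K, 0xC) = 0x3; 0xE ⊕ 0x3 = 0xD.
C[2]: E(K, 0xD) = 0x4; 0x2 ⊕ 0x4 = 0x6.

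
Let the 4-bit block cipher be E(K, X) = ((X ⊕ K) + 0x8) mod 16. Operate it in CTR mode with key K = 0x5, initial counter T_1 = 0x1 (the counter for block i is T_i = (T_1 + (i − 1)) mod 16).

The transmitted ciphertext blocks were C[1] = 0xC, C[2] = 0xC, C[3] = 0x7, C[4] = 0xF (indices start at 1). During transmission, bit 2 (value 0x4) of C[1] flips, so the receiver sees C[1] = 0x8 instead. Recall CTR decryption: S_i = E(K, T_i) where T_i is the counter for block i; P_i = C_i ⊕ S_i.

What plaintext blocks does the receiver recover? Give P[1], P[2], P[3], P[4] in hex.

P[1] = 0x4, P[2] = 0x3, P[3] = 0x9, P[4] = 0x6

Only C[1] changed, to 0x8. In CTR, a change in C_i flips the same bit in P_i only; the keystream is unaffected. Decrypting the received ciphertext:
P[1]: T = 0x1, S = E(K, T) = 0xC; 0x8 ⊕ 0xC = 0x4.
P[2]: T = 0x2, S = E(K, T) = 0xF; 0xC ⊕ 0xF = 0x3.
P[3]: T = 0x3, S = E(K, T) = 0xE; 0x7 ⊕ 0xE = 0x9.
P[4]: T = 0x4, S = E(K, T) = 0x9; 0xF ⊕ 0x9 = 0x6.
Blocks that differ from the original plaintext: P[1].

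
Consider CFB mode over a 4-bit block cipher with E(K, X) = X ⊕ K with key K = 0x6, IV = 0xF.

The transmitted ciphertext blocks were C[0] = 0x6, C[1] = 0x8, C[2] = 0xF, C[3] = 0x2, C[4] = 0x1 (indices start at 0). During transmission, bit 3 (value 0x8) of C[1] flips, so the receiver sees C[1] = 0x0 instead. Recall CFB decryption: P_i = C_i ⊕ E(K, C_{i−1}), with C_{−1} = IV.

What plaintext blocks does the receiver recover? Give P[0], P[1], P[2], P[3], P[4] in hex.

Only C[1] changed, to 0x0. In CFB, a change in C_i flips the same bit in P_i and garbles P_{i+1}. Decrypting the received ciphertext:
P[0]: E(K, 0xF) = 0x9; 0x6 ⊕ 0x9 = 0xF.
P[1]: E(K, 0x6) = 0x0; 0x0 ⊕ 0x0 = 0x0.
P[2]: E(K, 0x0) = 0x6; 0xF ⊕ 0x6 = 0x9.
P[3]: E(K, 0xF) = 0x9; 0x2 ⊕ 0x9 = 0xB.
P[4]: E(K, 0x2) = 0x4; 0x1 ⊕ 0x4 = 0x5.
Blocks that differ from the original plaintext: P[1], P[2].

P[0] = 0xF, P[1] = 0x0, P[2] = 0x9, P[3] = 0xB, P[4] = 0x5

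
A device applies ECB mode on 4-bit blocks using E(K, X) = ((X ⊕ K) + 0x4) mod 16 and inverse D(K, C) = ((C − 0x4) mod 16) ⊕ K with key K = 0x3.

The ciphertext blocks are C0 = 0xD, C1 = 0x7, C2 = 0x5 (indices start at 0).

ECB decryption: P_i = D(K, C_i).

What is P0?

P0 = 0xA

P0: D(K, 0xD) = 0xA.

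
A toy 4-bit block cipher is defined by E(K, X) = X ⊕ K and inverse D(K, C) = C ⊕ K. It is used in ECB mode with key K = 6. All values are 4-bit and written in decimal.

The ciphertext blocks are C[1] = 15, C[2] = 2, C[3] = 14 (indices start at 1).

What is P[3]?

P[3] = 8

ECB decryption: P_i = D(K, C_i).
P[3]: D(K, 14) = 8.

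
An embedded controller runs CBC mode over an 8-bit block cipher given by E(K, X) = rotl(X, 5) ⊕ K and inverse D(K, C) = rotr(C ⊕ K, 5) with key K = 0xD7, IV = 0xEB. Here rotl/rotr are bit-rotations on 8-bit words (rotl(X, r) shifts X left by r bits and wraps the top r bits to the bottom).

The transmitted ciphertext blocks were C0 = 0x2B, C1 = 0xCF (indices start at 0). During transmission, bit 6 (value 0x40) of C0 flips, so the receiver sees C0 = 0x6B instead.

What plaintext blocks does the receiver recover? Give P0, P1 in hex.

P0 = 0x0E, P1 = 0xAB

CBC decryption: P_i = D(K, C_i) ⊕ C_{i−1}, with C_{−1} = IV.
Only C0 changed, to 0x6B. In CBC, a change in C_i garbles P_i and flips the same bit in P_{i+1}. Decrypting the received ciphertext:
P0: D(K, 0x6B) = 0xE5; 0xE5 ⊕ 0xEB = 0x0E.
P1: D(K, 0xCF) = 0xC0; 0xC0 ⊕ 0x6B = 0xAB.
Blocks that differ from the original plaintext: P0, P1.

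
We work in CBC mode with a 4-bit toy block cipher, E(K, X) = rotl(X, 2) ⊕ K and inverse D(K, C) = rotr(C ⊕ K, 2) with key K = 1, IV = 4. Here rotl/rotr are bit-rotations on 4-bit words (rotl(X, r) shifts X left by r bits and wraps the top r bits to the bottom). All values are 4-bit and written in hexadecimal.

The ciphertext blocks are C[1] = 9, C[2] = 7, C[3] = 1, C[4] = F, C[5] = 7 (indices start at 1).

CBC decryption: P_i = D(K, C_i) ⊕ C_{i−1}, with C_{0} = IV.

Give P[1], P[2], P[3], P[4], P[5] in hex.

P[1]: D(K, 9) = 2; 2 ⊕ 4 = 6.
P[2]: D(K, 7) = 9; 9 ⊕ 9 = 0.
P[3]: D(K, 1) = 0; 0 ⊕ 7 = 7.
P[4]: D(K, F) = B; B ⊕ 1 = A.
P[5]: D(K, 7) = 9; 9 ⊕ F = 6.

P[1] = 6, P[2] = 0, P[3] = 7, P[4] = A, P[5] = 6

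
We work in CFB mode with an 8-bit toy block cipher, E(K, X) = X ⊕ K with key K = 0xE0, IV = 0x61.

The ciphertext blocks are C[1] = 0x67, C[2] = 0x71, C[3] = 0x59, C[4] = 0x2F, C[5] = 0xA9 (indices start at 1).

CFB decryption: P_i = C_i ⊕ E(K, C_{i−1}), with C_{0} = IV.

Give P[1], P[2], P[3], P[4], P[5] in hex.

P[1]: E(K, 0x61) = 0x81; 0x67 ⊕ 0x81 = 0xE6.
P[2]: E(K, 0x67) = 0x87; 0x71 ⊕ 0x87 = 0xF6.
P[3]: E(K, 0x71) = 0x91; 0x59 ⊕ 0x91 = 0xC8.
P[4]: E(K, 0x59) = 0xB9; 0x2F ⊕ 0xB9 = 0x96.
P[5]: E(K, 0x2F) = 0xCF; 0xA9 ⊕ 0xCF = 0x66.

P[1] = 0xE6, P[2] = 0xF6, P[3] = 0xC8, P[4] = 0x96, P[5] = 0x66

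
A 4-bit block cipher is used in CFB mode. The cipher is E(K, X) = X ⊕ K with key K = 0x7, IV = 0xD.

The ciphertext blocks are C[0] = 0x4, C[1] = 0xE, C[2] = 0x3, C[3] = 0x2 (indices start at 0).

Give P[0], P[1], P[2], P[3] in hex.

P[0] = 0xE, P[1] = 0xD, P[2] = 0xA, P[3] = 0x6

CFB decryption: P_i = C_i ⊕ E(K, C_{i−1}), with C_{−1} = IV.
P[0]: E(K, 0xD) = 0xA; 0x4 ⊕ 0xA = 0xE.
P[1]: E(K, 0x4) = 0x3; 0xE ⊕ 0x3 = 0xD.
P[2]: E(K, 0xE) = 0x9; 0x3 ⊕ 0x9 = 0xA.
P[3]: E(K, 0x3) = 0x4; 0x2 ⊕ 0x4 = 0x6.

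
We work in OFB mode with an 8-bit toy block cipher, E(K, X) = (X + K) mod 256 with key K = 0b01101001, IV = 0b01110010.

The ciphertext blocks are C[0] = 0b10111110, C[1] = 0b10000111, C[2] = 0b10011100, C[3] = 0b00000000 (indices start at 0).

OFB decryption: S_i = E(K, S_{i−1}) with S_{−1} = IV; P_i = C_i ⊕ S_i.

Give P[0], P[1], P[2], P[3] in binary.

P[0] = 0b01100101, P[1] = 0b11000011, P[2] = 0b00110001, P[3] = 0b00010110

P[0]: S = E(K, 0b01110010) = 0b11011011; 0b10111110 ⊕ 0b11011011 = 0b01100101.
P[1]: S = E(K, 0b11011011) = 0b01000100; 0b10000111 ⊕ 0b01000100 = 0b11000011.
P[2]: S = E(K, 0b01000100) = 0b10101101; 0b10011100 ⊕ 0b10101101 = 0b00110001.
P[3]: S = E(K, 0b10101101) = 0b00010110; 0b00000000 ⊕ 0b00010110 = 0b00010110.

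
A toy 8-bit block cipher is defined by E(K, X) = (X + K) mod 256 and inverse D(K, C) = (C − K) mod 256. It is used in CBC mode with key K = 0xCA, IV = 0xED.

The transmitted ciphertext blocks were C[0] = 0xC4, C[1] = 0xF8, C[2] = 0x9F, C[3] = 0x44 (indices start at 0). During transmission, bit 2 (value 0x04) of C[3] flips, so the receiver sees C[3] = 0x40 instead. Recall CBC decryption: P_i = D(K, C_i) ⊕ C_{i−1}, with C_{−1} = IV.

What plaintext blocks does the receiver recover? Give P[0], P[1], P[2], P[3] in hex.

P[0] = 0x17, P[1] = 0xEA, P[2] = 0x2D, P[3] = 0xE9

Only C[3] changed, to 0x40. In CBC, a change in C_i garbles P_i and flips the same bit in P_{i+1}. Decrypting the received ciphertext:
P[0]: D(K, 0xC4) = 0xFA; 0xFA ⊕ 0xED = 0x17.
P[1]: D(K, 0xF8) = 0x2E; 0x2E ⊕ 0xC4 = 0xEA.
P[2]: D(K, 0x9F) = 0xD5; 0xD5 ⊕ 0xF8 = 0x2D.
P[3]: D(K, 0x40) = 0x76; 0x76 ⊕ 0x9F = 0xE9.
Blocks that differ from the original plaintext: P[3].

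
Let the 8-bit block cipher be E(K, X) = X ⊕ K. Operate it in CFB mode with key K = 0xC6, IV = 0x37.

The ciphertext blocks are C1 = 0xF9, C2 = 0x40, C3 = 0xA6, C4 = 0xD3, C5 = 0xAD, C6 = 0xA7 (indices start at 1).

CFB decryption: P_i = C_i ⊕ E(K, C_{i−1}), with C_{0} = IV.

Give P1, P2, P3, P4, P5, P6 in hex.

P1: E(K, 0x37) = 0xF1; 0xF9 ⊕ 0xF1 = 0x08.
P2: E(K, 0xF9) = 0x3F; 0x40 ⊕ 0x3F = 0x7F.
P3: E(K, 0x40) = 0x86; 0xA6 ⊕ 0x86 = 0x20.
P4: E(K, 0xA6) = 0x60; 0xD3 ⊕ 0x60 = 0xB3.
P5: E(K, 0xD3) = 0x15; 0xAD ⊕ 0x15 = 0xB8.
P6: E(K, 0xAD) = 0x6B; 0xA7 ⊕ 0x6B = 0xCC.

P1 = 0x08, P2 = 0x7F, P3 = 0x20, P4 = 0xB3, P5 = 0xB8, P6 = 0xCC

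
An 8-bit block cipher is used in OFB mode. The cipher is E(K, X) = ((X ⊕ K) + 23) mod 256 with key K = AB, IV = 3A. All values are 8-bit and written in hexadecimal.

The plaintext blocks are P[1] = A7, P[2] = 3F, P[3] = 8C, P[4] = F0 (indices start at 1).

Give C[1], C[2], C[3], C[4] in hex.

C[1] = 13, C[2] = 7D, C[3] = 80, C[4] = 3A

OFB encryption: S_i = E(K, S_{i−1}) with S_{0} = IV; C_i = P_i ⊕ S_i.
C[1]: S = E(K, 3A) = B4; A7 ⊕ B4 = 13.
C[2]: S = E(K, B4) = 42; 3F ⊕ 42 = 7D.
C[3]: S = E(K, 42) = 0C; 8C ⊕ 0C = 80.
C[4]: S = E(K, 0C) = CA; F0 ⊕ CA = 3A.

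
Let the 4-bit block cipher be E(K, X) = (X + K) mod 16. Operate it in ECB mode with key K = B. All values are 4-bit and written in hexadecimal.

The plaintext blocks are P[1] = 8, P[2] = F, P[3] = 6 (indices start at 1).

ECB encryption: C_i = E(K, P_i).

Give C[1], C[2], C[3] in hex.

C[1]: E(K, 8) = 3.
C[2]: E(K, F) = A.
C[3]: E(K, 6) = 1.

C[1] = 3, C[2] = A, C[3] = 1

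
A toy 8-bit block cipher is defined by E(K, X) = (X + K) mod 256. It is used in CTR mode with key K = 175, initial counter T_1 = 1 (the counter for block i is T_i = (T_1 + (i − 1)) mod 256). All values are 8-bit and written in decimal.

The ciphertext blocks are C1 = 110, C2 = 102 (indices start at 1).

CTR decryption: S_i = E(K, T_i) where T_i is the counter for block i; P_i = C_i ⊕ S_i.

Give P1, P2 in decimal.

P1: T = 1, S = E(K, T) = 176; 110 ⊕ 176 = 222.
P2: T = 2, S = E(K, T) = 177; 102 ⊕ 177 = 215.

P1 = 222, P2 = 215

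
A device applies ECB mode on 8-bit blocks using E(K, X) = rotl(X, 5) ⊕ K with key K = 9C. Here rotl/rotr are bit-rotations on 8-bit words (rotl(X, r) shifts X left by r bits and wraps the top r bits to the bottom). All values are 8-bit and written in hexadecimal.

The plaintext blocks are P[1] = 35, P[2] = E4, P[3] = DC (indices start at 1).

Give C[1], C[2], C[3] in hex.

C[1] = 3A, C[2] = 00, C[3] = 07

ECB encryption: C_i = E(K, P_i).
C[1]: E(K, 35) = 3A.
C[2]: E(K, E4) = 00.
C[3]: E(K, DC) = 07.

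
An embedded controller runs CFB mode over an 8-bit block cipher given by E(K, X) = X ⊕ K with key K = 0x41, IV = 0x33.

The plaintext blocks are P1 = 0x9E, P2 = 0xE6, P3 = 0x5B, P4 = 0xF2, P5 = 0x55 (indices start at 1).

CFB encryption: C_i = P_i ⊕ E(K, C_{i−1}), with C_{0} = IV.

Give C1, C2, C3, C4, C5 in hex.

C1: E(K, 0x33) = 0x72; 0x9E ⊕ 0x72 = 0xEC.
C2: E(K, 0xEC) = 0xAD; 0xE6 ⊕ 0xAD = 0x4B.
C3: E(K, 0x4B) = 0x0A; 0x5B ⊕ 0x0A = 0x51.
C4: E(K, 0x51) = 0x10; 0xF2 ⊕ 0x10 = 0xE2.
C5: E(K, 0xE2) = 0xA3; 0x55 ⊕ 0xA3 = 0xF6.

C1 = 0xEC, C2 = 0x4B, C3 = 0x51, C4 = 0xE2, C5 = 0xF6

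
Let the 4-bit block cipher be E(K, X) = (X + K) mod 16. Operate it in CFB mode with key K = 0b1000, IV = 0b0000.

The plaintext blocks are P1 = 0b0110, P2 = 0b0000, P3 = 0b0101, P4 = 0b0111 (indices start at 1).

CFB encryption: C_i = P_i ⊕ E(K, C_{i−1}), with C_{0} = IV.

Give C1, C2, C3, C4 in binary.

C1: E(K, 0b0000) = 0b1000; 0b0110 ⊕ 0b1000 = 0b1110.
C2: E(K, 0b1110) = 0b0110; 0b0000 ⊕ 0b0110 = 0b0110.
C3: E(K, 0b0110) = 0b1110; 0b0101 ⊕ 0b1110 = 0b1011.
C4: E(K, 0b1011) = 0b0011; 0b0111 ⊕ 0b0011 = 0b0100.

C1 = 0b1110, C2 = 0b0110, C3 = 0b1011, C4 = 0b0100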